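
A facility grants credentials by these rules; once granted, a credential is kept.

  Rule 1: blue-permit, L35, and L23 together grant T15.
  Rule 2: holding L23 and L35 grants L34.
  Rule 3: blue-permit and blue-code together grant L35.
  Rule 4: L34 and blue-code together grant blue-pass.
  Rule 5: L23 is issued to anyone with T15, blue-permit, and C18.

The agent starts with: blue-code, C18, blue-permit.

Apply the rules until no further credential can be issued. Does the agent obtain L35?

Yes

Holding blue-permit and blue-code grants L35 (Rule 3).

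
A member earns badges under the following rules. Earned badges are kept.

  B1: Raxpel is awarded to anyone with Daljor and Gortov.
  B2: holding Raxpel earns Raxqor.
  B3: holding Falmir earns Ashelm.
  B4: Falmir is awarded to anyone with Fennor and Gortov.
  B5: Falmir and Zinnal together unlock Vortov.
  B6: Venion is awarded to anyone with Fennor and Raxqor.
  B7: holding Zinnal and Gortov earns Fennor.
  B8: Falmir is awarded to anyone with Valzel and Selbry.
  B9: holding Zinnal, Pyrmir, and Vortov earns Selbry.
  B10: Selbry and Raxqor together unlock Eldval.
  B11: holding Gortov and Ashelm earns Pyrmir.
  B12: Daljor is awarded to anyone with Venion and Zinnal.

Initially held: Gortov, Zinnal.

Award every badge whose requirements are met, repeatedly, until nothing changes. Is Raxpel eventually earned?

No

Raxpel would need Daljor and Gortov (B1), but Daljor is never earned.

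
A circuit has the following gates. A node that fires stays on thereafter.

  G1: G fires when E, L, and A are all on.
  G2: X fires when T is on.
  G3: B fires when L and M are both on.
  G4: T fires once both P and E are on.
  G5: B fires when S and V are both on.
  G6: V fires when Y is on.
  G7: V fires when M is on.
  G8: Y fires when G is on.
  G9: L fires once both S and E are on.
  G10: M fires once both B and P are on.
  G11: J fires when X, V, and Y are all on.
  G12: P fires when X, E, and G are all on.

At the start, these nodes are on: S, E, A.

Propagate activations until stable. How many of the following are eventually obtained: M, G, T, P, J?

1

S and E are on, so L fires (G9).
E, L, and A are on, so G fires (G1).
M would need B and P (G10), but P never turns on.
G: reached.
T would need P and E (G4), but P never turns on.
P would need X, E, and G (G12), but X never turns on.
J would need X, V, and Y (G11), but X never turns on.
Reached: G — 1 of the 5.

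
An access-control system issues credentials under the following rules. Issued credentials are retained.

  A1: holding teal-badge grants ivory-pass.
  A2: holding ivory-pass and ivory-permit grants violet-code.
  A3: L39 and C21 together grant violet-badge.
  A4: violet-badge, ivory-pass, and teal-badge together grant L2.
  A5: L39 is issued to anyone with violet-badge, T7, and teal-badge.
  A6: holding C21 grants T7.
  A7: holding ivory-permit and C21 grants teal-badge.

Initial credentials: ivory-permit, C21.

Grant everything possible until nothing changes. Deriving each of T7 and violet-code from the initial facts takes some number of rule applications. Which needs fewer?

T7

T7: Holding C21 grants T7 (A6). [1 rule application]
violet-code: Holding ivory-permit and C21 grants teal-badge (A7). Holding teal-badge grants ivory-pass (A1). Holding ivory-pass and ivory-permit grants violet-code (A2). [3 rule applications]
T7 needs fewer.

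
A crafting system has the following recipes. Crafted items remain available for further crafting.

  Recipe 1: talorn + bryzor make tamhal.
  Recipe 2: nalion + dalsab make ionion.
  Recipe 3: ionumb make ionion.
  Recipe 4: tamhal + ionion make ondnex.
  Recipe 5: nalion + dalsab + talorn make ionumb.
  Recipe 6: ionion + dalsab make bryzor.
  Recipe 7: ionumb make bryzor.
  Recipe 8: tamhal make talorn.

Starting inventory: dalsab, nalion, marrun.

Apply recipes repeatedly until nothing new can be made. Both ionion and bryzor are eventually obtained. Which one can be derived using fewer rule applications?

ionion

ionion: nalion + dalsab → ionion (Recipe 2). [1 rule application]
bryzor: nalion + dalsab → ionion (Recipe 2). ionion + dalsab → bryzor (Recipe 6). [2 rule applications]
ionion needs fewer.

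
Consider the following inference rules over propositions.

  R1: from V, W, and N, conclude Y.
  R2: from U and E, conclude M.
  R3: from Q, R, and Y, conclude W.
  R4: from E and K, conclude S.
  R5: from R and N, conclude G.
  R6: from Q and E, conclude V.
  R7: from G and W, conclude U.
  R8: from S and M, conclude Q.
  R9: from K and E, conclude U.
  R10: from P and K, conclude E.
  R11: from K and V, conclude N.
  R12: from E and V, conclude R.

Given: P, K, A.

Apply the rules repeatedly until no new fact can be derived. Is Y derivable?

Y would need V, W, and N (R1), but W is never established.

No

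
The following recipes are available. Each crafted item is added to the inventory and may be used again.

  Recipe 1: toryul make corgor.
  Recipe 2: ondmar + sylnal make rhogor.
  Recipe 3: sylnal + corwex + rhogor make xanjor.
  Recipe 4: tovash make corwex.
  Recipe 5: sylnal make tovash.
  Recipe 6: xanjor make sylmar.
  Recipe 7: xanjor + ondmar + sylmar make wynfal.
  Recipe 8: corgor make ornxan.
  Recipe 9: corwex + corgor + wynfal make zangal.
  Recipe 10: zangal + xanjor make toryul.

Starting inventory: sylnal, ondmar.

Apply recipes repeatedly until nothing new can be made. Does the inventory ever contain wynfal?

Yes

Using Recipe 5, sylnal makes tovash.
ondmar + sylnal → rhogor (Recipe 2).
tovash → corwex (Recipe 4).
sylnal + corwex + rhogor → xanjor (Recipe 3).
xanjor → sylmar (Recipe 6).
xanjor + ondmar + sylmar → wynfal (Recipe 7).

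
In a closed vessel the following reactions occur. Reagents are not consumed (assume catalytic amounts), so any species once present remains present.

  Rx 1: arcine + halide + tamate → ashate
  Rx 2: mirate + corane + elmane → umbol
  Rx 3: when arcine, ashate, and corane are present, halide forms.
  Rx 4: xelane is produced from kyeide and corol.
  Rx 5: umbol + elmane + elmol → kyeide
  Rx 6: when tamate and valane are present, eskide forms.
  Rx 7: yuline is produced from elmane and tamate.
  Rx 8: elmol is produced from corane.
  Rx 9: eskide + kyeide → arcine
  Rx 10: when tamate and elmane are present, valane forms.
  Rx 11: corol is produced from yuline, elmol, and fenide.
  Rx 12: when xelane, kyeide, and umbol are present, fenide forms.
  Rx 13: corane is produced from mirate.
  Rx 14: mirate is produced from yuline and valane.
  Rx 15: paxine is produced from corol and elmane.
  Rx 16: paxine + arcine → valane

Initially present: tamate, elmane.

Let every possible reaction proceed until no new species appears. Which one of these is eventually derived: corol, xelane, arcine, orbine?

elmane and tamate present → yuline forms (Rx 7).
tamate and elmane present → valane forms (Rx 10).
yuline and valane present → mirate forms (Rx 14).
tamate and valane present → eskide forms (Rx 6).
mirate present → corane forms (Rx 13).
corane present → elmol forms (Rx 8).
mirate, corane, and elmane present → umbol forms (Rx 2).
umbol, elmane, and elmol present → kyeide forms (Rx 5).
eskide and kyeide present → arcine forms (Rx 9).
No rule produces orbine, and it is not given. corol would need yuline, elmol, and fenide (Rx 11), but fenide never forms. xelane would need kyeide and corol (Rx 4), but corol never forms.

arcine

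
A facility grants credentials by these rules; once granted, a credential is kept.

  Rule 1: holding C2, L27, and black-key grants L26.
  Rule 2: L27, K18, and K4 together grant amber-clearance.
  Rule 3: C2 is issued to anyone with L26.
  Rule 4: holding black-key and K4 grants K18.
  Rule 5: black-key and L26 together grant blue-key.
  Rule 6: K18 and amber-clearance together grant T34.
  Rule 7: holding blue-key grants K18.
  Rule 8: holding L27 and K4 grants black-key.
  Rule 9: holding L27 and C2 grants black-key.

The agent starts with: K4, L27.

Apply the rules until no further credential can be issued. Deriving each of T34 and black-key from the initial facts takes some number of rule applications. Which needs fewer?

black-key

black-key: Holding L27 and K4 grants black-key (Rule 8). [1 rule application]
T34: Holding L27 and K4 grants black-key (Rule 8). Holding black-key and K4 grants K18 (Rule 4). Holding L27, K18, and K4 grants amber-clearance (Rule 2). Holding K18 and amber-clearance grants T34 (Rule 6). [4 rule applications]
black-key needs fewer.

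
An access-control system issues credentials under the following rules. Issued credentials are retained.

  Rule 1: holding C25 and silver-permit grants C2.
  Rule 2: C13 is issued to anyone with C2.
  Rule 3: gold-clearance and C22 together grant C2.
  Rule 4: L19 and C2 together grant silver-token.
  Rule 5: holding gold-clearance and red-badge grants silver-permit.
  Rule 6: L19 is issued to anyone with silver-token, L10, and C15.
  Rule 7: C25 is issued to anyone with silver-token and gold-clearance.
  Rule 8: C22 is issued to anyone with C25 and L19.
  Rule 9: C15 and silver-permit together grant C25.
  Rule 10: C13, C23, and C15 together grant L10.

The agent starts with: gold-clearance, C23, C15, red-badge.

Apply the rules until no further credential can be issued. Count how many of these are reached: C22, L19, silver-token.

C22 would need C25 and L19 (Rule 8), but L19 is never granted.
L19 would need silver-token, L10, and C15 (Rule 6), but silver-token is never granted.
silver-token would need L19 and C2 (Rule 4), but L19 is never granted.
None of the 3 are reached.

0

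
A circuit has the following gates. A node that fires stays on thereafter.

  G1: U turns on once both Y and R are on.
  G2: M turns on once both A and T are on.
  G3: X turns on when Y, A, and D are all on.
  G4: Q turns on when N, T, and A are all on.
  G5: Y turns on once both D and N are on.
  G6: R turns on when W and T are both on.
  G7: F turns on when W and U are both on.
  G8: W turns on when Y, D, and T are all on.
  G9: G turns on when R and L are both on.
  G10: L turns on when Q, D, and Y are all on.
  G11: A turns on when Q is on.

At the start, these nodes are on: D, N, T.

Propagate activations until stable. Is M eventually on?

No

M would need A and T (G2), but A never turns on.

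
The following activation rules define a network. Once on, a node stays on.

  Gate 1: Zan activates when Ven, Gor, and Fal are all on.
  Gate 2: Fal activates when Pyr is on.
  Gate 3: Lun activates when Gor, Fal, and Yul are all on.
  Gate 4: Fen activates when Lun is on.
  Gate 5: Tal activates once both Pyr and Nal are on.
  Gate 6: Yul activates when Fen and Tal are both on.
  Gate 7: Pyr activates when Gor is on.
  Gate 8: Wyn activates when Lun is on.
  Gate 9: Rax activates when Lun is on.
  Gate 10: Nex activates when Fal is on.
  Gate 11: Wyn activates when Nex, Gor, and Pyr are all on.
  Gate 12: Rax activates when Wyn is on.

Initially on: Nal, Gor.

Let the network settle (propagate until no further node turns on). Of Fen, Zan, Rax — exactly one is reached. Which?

Rax

Gor is on, so Pyr activates (Gate 7).
Pyr is on, so Fal activates (Gate 2).
Fal is on, so Nex activates (Gate 10).
Nex, Gor, and Pyr are on, so Wyn activates (Gate 11).
Gate 12: Wyn on → Rax on.
Zan would need Ven, Gor, and Fal (Gate 1), but Ven never turns on. Fen would need Lun (Gate 4), but Lun never turns on.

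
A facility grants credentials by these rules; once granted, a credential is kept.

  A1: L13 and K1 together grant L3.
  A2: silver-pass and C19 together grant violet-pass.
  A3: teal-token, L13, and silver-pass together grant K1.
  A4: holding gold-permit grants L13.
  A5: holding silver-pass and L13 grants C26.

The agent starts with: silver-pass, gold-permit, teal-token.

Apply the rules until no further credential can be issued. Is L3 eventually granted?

Yes

Holding gold-permit grants L13 (A4).
Holding teal-token, L13, and silver-pass grants K1 (A3).
Holding L13 and K1 grants L3 (A1).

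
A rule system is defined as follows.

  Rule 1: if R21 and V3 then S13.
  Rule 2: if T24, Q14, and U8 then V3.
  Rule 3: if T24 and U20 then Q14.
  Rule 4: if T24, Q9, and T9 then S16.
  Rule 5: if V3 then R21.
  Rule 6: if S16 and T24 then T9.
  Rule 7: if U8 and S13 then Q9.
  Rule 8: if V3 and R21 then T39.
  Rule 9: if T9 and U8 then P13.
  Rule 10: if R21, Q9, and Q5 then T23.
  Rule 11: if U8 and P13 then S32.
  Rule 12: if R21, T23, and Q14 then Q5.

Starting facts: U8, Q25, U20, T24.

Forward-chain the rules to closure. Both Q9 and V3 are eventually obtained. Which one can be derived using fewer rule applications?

V3: T24 and U20 hold, so Q14 follows (Rule 3). T24, Q14, and U8 hold, so V3 follows (Rule 2). [2 rule applications]
Q9: T24 and U20 hold, so Q14 follows (Rule 3). From T24, Q14, and U8, Rule 2 gives V3. V3 holds, so R21 follows (Rule 5). R21 and V3 hold, so S13 follows (Rule 1). From U8 and S13, Rule 7 gives Q9. [5 rule applications]
V3 needs fewer.

V3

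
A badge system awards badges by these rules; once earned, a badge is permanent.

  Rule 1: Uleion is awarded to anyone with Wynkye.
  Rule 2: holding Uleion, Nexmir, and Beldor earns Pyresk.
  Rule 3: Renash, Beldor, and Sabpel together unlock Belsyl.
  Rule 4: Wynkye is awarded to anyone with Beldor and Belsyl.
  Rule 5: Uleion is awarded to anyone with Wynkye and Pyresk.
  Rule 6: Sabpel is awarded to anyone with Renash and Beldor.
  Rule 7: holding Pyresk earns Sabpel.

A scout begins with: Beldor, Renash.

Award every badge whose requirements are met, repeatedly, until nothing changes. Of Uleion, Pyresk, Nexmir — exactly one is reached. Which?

Uleion

With Renash and Beldor, Sabpel is earned (Rule 6).
With Renash, Beldor, and Sabpel, Belsyl is earned (Rule 3).
With Beldor and Belsyl, Wynkye is earned (Rule 4).
With Wynkye, Uleion is earned (Rule 1).
Pyresk would need Uleion, Nexmir, and Beldor (Rule 2), but Nexmir is never earned. No rule produces Nexmir, and it is not given.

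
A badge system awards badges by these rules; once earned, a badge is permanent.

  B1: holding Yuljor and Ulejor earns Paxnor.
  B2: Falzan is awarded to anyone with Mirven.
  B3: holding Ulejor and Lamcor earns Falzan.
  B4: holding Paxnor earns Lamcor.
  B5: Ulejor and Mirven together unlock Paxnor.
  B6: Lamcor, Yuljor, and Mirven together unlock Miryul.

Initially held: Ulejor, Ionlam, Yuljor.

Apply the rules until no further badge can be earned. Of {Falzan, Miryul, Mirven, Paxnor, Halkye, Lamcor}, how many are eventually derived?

3

With Yuljor and Ulejor, Paxnor is earned (B1).
With Paxnor, Lamcor is earned (B4).
With Ulejor and Lamcor, Falzan is earned (B3).
Falzan: reached.
Miryul would need Lamcor, Yuljor, and Mirven (B6), but Mirven is never earned.
No rule produces Mirven, and it is not given.
Paxnor: reached.
No rule produces Halkye, and it is not given.
Lamcor: reached.
Reached: Falzan, Paxnor, and Lamcor — 3 of the 6.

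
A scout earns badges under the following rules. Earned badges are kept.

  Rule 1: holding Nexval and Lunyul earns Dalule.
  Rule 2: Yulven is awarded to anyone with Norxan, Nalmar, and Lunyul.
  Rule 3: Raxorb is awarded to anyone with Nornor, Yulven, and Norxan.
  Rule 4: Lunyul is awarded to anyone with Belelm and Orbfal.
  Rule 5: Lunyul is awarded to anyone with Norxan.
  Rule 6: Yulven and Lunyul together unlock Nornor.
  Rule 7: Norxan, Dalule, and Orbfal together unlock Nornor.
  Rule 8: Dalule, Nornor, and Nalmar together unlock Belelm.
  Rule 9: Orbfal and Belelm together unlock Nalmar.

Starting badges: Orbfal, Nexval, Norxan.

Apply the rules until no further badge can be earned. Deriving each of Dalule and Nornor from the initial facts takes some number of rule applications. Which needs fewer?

Dalule

Dalule: With Norxan, Lunyul is earned (Rule 5). With Nexval and Lunyul, Dalule is earned (Rule 1). [2 rule applications]
Nornor: With Norxan, Lunyul is earned (Rule 5). With Nexval and Lunyul, Dalule is earned (Rule 1). With Norxan, Dalule, and Orbfal, Nornor is earned (Rule 7). [3 rule applications]
Dalule needs fewer.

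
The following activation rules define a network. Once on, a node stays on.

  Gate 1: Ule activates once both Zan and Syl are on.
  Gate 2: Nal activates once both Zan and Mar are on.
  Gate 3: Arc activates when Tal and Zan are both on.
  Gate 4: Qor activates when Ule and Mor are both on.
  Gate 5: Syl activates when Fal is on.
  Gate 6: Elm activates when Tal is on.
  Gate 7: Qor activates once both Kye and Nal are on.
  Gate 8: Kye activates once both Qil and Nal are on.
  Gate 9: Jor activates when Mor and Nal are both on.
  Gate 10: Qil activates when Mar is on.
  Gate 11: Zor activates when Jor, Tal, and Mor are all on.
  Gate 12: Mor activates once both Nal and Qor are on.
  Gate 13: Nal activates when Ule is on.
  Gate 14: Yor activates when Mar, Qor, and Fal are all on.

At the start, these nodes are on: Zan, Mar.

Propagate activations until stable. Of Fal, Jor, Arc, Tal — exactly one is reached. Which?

Jor

Zan and Mar are on, so Nal activates (Gate 2).
Gate 10: Mar on → Qil on.
Gate 8: Qil and Nal on → Kye on.
Gate 7: Kye and Nal on → Qor on.
Nal and Qor are on, so Mor activates (Gate 12).
Mor and Nal are on, so Jor activates (Gate 9).
Arc would need Tal and Zan (Gate 3), but Tal never turns on. No rule produces Tal, and it is not given. No rule produces Fal, and it is not given.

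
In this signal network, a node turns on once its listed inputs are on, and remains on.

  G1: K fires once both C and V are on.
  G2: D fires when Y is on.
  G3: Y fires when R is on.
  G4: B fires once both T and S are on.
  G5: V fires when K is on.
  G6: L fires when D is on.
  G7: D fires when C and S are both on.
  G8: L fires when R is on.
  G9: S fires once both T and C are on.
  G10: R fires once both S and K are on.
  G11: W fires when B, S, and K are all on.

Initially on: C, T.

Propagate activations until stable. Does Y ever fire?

Y would need R (G3), but R never turns on.

No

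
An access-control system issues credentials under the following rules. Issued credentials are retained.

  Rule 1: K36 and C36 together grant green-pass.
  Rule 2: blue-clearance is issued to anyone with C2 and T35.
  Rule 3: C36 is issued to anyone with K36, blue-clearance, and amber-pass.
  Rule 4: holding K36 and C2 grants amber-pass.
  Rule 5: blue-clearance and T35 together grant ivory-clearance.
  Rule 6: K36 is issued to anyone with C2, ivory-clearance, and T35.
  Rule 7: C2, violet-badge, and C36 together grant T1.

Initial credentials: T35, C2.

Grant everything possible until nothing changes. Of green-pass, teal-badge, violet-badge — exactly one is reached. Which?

Holding C2 and T35 grants blue-clearance (Rule 2).
Holding blue-clearance and T35 grants ivory-clearance (Rule 5).
Holding C2, ivory-clearance, and T35 grants K36 (Rule 6).
Holding K36 and C2 grants amber-pass (Rule 4).
Holding K36, blue-clearance, and amber-pass grants C36 (Rule 3).
Holding K36 and C36 grants green-pass (Rule 1).
No rule produces teal-badge, and it is not given. No rule produces violet-badge, and it is not given.

green-pass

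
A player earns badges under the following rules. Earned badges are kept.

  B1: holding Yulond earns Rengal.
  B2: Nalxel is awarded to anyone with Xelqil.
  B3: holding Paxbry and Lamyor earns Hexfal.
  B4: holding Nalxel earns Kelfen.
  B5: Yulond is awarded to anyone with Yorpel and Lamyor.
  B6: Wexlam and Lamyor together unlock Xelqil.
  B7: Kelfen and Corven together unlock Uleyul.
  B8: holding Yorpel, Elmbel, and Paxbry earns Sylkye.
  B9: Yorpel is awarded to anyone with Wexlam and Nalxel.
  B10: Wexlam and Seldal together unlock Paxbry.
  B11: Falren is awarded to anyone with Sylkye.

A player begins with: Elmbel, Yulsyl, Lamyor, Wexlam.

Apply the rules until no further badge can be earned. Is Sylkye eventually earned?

No

Sylkye would need Yorpel, Elmbel, and Paxbry (B8), but Paxbry is never earned.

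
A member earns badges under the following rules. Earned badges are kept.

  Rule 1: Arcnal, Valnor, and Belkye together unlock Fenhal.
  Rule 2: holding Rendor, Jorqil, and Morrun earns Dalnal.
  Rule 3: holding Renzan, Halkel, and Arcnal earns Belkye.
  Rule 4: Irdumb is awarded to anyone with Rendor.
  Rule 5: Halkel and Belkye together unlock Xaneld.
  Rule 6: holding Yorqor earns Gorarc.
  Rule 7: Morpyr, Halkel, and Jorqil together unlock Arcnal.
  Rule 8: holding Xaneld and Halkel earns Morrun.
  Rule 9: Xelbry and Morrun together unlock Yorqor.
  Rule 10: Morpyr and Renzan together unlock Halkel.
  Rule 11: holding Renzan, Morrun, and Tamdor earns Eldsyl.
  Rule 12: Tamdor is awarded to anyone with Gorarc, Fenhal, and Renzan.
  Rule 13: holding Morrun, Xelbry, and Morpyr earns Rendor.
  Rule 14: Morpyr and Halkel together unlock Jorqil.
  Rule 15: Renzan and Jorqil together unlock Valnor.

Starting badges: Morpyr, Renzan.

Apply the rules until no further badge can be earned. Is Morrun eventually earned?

With Morpyr and Renzan, Halkel is earned (Rule 10).
With Morpyr and Halkel, Jorqil is earned (Rule 14).
With Morpyr, Halkel, and Jorqil, Arcnal is earned (Rule 7).
With Renzan, Halkel, and Arcnal, Belkye is earned (Rule 3).
With Halkel and Belkye, Xaneld is earned (Rule 5).
With Xaneld and Halkel, Morrun is earned (Rule 8).

Yes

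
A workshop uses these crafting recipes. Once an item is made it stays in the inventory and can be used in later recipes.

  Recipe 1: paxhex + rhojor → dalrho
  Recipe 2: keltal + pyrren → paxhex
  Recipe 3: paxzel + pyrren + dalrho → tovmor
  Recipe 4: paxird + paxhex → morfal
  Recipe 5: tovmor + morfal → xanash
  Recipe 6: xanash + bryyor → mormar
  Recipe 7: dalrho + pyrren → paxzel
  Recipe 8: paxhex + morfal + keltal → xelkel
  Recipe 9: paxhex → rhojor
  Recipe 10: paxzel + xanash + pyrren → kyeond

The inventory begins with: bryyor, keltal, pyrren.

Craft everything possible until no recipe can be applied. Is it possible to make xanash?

xanash would need tovmor and morfal (Recipe 5), but morfal is never obtained.

No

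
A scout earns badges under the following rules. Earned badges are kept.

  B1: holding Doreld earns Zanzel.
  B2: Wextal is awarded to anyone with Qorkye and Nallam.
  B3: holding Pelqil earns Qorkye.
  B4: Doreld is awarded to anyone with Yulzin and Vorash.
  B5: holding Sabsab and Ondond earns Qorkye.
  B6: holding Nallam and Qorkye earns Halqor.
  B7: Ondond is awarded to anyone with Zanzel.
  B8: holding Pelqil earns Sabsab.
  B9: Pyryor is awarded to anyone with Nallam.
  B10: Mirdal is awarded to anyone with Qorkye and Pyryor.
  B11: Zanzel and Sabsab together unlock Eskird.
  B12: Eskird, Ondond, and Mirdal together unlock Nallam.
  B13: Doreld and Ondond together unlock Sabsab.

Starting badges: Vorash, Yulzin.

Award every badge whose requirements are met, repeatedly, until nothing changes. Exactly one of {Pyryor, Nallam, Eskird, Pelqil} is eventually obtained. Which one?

With Yulzin and Vorash, Doreld is earned (B4).
With Doreld, Zanzel is earned (B1).
With Zanzel, Ondond is earned (B7).
With Doreld and Ondond, Sabsab is earned (B13).
With Zanzel and Sabsab, Eskird is earned (B11).
Pyryor would need Nallam (B9), but Nallam is never earned. Nallam would need Eskird, Ondond, and Mirdal (B12), but Mirdal is never earned. No rule produces Pelqil, and it is not given.

Eskird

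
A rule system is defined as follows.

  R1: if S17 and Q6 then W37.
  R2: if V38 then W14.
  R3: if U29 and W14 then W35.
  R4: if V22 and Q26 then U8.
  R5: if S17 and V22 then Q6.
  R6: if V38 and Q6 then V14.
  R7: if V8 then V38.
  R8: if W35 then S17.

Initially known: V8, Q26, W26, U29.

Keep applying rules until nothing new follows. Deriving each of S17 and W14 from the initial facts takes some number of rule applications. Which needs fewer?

W14: V8 holds, so V38 follows (R7). From V38, R2 gives W14. [2 rule applications]
S17: V8 holds, so V38 follows (R7). V38 holds, so W14 follows (R2). From U29 and W14, R3 gives W35. W35 holds, so S17 follows (R8). [4 rule applications]
W14 needs fewer.

W14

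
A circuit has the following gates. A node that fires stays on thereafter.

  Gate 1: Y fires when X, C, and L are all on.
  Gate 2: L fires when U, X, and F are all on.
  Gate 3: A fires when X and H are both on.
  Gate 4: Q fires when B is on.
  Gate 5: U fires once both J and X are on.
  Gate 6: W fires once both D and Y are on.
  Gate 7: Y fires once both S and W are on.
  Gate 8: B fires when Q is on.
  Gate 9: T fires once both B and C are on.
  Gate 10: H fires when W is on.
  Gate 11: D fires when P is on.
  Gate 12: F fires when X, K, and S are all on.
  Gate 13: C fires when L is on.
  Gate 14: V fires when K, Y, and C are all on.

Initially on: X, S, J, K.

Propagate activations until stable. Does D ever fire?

No

D would need P (Gate 11), but P never turns on.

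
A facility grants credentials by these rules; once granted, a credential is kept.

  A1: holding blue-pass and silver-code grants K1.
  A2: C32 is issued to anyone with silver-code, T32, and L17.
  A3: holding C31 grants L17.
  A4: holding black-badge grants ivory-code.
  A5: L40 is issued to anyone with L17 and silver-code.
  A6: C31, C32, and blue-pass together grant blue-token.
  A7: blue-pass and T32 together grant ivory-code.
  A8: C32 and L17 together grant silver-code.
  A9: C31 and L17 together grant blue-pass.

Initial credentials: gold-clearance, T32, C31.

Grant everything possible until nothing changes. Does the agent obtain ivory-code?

Yes

Holding C31 grants L17 (A3).
Holding C31 and L17 grants blue-pass (A9).
Holding blue-pass and T32 grants ivory-code (A7).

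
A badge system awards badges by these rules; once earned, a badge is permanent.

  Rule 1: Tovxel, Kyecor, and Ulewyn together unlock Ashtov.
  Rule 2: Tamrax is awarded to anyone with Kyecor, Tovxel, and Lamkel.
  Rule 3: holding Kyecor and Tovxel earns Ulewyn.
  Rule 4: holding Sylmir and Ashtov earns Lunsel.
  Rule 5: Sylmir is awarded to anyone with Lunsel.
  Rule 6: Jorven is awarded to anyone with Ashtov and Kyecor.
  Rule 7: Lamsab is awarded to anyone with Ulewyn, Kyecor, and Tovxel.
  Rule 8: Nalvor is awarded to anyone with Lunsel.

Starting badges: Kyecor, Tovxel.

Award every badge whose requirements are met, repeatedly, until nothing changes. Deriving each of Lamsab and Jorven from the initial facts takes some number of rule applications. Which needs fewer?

Lamsab: With Kyecor and Tovxel, Ulewyn is earned (Rule 3). With Ulewyn, Kyecor, and Tovxel, Lamsab is earned (Rule 7). [2 rule applications]
Jorven: With Kyecor and Tovxel, Ulewyn is earned (Rule 3). With Tovxel, Kyecor, and Ulewyn, Ashtov is earned (Rule 1). With Ashtov and Kyecor, Jorven is earned (Rule 6). [3 rule applications]
Lamsab needs fewer.

Lamsab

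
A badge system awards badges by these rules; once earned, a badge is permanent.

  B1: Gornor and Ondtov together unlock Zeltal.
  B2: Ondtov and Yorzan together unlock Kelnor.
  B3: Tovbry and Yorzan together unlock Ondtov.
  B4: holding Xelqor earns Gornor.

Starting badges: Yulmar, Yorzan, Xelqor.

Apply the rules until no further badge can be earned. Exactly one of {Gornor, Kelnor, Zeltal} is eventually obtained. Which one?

With Xelqor, Gornor is earned (B4).
Kelnor would need Ondtov and Yorzan (B2), but Ondtov is never earned. Zeltal would need Gornor and Ondtov (B1), but Ondtov is never earned.

Gornor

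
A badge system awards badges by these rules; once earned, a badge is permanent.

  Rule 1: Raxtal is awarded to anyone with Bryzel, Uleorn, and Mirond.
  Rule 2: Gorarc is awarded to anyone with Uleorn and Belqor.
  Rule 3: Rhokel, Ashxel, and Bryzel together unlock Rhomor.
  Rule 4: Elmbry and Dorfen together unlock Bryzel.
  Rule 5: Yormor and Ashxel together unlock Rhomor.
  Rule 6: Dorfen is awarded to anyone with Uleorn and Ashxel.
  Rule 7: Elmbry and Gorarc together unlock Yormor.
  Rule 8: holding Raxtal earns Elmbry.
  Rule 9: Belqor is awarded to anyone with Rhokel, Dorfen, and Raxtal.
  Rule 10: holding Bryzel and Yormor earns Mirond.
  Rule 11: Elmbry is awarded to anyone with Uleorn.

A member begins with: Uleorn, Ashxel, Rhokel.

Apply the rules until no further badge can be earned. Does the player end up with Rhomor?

With Uleorn and Ashxel, Dorfen is earned (Rule 6).
With Uleorn, Elmbry is earned (Rule 11).
With Elmbry and Dorfen, Bryzel is earned (Rule 4).
With Rhokel, Ashxel, and Bryzel, Rhomor is earned (Rule 3).

Yes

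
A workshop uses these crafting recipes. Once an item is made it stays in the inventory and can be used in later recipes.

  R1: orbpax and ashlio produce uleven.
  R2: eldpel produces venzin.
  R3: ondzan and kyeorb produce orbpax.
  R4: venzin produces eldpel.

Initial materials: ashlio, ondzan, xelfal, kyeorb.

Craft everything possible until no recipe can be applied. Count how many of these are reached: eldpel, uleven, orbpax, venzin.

2

ondzan and kyeorb → orbpax (R3).
Using R1, orbpax and ashlio make uleven.
eldpel would need venzin (R4), but venzin is never obtained.
uleven: reached.
orbpax: reached.
venzin would need eldpel (R2), but eldpel is never obtained.
Reached: uleven and orbpax — 2 of the 4.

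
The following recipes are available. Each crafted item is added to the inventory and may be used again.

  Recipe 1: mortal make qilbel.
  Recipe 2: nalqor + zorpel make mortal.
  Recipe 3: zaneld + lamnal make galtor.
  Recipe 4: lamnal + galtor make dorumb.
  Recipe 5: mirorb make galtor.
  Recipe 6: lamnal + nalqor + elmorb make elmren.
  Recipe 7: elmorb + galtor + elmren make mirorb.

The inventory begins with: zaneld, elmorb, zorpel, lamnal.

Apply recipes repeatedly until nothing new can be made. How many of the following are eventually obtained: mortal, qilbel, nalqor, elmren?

0

mortal would need nalqor and zorpel (Recipe 2), but nalqor is never obtained.
qilbel would need mortal (Recipe 1), but mortal is never obtained.
No rule produces nalqor, and it is not given.
elmren would need lamnal, nalqor, and elmorb (Recipe 6), but nalqor is never obtained.
None of the 4 are reached.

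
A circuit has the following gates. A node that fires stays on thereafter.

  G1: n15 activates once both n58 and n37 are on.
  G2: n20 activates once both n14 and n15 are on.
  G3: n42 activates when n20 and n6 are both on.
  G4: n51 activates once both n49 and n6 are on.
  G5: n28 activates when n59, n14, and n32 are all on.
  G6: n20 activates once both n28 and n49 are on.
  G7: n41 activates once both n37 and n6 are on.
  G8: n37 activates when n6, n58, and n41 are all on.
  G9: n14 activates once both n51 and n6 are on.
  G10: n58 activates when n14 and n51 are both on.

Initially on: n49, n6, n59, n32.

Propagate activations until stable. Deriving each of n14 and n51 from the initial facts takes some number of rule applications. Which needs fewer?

n51

n51: G4: n49 and n6 on → n51 on. [1 rule application]
n14: n49 and n6 are on, so n51 activates (G4). n51 and n6 are on, so n14 activates (G9). [2 rule applications]
n51 needs fewer.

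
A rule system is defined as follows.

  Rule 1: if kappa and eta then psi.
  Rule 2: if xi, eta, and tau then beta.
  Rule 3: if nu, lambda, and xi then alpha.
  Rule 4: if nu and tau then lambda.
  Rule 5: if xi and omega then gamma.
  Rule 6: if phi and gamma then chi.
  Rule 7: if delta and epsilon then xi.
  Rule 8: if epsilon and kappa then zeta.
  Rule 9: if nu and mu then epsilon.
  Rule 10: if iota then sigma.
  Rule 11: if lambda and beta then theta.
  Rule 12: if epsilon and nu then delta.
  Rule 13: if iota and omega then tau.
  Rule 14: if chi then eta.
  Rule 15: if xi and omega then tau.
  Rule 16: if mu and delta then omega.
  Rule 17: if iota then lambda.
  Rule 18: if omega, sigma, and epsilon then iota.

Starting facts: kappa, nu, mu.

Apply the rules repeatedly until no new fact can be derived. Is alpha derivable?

Yes

nu and mu hold, so epsilon follows (Rule 9).
From epsilon and nu, Rule 12 gives delta.
mu and delta hold, so omega follows (Rule 16).
From delta and epsilon, Rule 7 gives xi.
From xi and omega, Rule 15 gives tau.
From nu and tau, Rule 4 gives lambda.
From nu, lambda, and xi, Rule 3 gives alpha.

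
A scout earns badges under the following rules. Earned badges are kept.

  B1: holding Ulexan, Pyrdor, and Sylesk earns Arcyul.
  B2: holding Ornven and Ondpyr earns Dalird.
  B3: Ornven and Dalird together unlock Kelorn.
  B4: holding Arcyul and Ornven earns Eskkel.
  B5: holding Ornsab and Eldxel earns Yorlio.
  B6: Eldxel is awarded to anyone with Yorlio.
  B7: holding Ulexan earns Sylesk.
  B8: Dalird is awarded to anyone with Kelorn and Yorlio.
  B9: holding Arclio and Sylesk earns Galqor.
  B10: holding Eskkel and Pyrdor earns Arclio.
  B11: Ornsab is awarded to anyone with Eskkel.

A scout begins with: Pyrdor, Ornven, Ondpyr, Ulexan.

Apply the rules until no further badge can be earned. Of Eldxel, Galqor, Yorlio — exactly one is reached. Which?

Galqor

With Ulexan, Sylesk is earned (B7).
With Ulexan, Pyrdor, and Sylesk, Arcyul is earned (B1).
With Arcyul and Ornven, Eskkel is earned (B4).
With Eskkel and Pyrdor, Arclio is earned (B10).
With Arclio and Sylesk, Galqor is earned (B9).
Yorlio would need Ornsab and Eldxel (B5), but Eldxel is never earned. Eldxel would need Yorlio (B6), but Yorlio is never earned.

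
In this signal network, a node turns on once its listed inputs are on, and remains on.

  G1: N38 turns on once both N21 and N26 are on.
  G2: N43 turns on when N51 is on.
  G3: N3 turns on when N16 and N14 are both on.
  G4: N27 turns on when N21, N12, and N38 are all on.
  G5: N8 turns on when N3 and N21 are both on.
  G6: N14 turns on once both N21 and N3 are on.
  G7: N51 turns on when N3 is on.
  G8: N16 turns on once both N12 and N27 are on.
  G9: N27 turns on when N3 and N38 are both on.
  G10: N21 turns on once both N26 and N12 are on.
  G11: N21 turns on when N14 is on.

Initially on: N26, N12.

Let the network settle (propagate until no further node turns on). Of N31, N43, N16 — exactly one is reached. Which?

N16

N26 and N12 are on, so N21 turns on (G10).
G1: N21 and N26 on → N38 on.
N21, N12, and N38 are on, so N27 turns on (G4).
G8: N12 and N27 on → N16 on.
No rule produces N31, and it is not given. N43 would need N51 (G2), but N51 never turns on.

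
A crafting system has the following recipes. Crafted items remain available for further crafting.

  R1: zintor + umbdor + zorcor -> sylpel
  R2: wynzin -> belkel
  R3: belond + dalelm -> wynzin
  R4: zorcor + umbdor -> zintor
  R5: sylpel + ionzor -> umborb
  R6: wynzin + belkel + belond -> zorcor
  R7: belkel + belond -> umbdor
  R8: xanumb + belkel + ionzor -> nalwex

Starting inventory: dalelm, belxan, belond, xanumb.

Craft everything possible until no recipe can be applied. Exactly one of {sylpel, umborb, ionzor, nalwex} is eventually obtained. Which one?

belond + dalelm -> wynzin (R3).
wynzin -> belkel (R2).
belkel + belond -> umbdor (R7).
wynzin + belkel + belond -> zorcor (R6).
zorcor + umbdor -> zintor (R4).
Using R1, zintor, umbdor, and zorcor make sylpel.
No rule produces ionzor, and it is not given. nalwex would need xanumb, belkel, and ionzor (R8), but ionzor is never obtained. umborb would need sylpel and ionzor (R5), but ionzor is never obtained.

sylpel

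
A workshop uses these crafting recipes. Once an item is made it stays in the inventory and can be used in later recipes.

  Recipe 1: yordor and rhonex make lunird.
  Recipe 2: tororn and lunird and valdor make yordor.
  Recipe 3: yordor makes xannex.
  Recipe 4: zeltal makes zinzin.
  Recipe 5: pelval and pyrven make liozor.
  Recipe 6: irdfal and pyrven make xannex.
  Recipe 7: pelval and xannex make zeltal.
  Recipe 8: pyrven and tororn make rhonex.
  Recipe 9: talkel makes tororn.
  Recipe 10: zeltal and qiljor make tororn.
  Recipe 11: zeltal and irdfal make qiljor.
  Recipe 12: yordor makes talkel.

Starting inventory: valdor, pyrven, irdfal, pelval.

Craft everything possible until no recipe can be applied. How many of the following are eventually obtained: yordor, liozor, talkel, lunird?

1

Using Recipe 5, pelval and pyrven make liozor.
yordor would need tororn, lunird, and valdor (Recipe 2), but lunird is never obtained.
liozor: reached.
talkel would need yordor (Recipe 12), but yordor is never obtained.
lunird would need yordor and rhonex (Recipe 1), but yordor is never obtained.
Reached: liozor — 1 of the 4.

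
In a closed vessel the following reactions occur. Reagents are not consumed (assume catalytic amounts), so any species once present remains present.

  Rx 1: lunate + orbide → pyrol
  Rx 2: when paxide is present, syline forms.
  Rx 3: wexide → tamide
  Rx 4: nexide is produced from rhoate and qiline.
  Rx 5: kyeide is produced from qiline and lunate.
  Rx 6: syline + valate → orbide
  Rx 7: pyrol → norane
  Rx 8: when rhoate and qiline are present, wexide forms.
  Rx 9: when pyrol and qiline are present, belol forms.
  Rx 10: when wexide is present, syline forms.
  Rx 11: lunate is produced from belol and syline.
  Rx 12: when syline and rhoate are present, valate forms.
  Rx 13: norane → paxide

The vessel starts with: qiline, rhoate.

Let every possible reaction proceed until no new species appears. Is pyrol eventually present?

No

pyrol would need lunate and orbide (Rx 1), but lunate never forms.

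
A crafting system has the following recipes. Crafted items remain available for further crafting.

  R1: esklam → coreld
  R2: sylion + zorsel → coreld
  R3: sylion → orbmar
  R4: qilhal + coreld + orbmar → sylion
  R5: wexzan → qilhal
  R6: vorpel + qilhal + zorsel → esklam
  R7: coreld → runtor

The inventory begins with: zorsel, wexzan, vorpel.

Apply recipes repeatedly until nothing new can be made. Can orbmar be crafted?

No

orbmar would need sylion (R3), but sylion is never obtained.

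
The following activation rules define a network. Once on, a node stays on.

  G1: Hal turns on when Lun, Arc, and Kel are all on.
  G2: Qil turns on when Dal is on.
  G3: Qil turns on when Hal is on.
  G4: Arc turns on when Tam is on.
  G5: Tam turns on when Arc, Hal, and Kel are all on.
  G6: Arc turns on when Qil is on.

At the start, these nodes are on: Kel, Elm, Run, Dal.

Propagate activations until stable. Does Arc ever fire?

Yes

G2: Dal on → Qil on.
G6: Qil on → Arc on.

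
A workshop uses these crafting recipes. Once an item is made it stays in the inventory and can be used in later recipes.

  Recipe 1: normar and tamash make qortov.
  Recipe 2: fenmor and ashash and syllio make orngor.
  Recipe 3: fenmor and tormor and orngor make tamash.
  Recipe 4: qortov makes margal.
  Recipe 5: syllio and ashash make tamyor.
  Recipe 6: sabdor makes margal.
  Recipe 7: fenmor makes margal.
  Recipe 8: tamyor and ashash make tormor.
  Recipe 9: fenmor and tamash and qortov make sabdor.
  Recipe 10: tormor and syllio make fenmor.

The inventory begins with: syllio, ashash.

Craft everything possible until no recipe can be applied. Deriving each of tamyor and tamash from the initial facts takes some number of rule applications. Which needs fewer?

tamyor

tamyor: Using Recipe 5, syllio and ashash make tamyor. [1 rule application]
tamash: syllio and ashash → tamyor (Recipe 5). Using Recipe 8, tamyor and ashash make tormor. Using Recipe 10, tormor and syllio make fenmor. fenmor and ashash and syllio → orngor (Recipe 2). Using Recipe 3, fenmor, tormor, and orngor make tamash. [5 rule applications]
tamyor needs fewer.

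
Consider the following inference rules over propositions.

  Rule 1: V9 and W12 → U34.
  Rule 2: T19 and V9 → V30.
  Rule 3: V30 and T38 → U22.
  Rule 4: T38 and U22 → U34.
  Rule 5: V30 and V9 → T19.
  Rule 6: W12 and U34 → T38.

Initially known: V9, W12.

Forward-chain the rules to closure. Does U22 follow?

U22 would need V30 and T38 (Rule 3), but V30 is never established.

No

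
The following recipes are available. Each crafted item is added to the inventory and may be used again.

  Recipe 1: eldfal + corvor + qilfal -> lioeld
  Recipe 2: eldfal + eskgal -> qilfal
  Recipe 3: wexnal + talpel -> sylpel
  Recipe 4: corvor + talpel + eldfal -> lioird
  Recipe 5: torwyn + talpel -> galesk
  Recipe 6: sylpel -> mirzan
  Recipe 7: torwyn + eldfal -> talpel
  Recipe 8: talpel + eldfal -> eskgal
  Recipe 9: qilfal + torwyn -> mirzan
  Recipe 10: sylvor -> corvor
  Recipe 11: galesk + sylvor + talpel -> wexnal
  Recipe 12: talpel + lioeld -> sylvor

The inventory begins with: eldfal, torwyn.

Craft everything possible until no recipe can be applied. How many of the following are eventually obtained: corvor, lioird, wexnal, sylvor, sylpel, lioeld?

0

corvor would need sylvor (Recipe 10), but sylvor is never obtained.
lioird would need corvor, talpel, and eldfal (Recipe 4), but corvor is never obtained.
wexnal would need galesk, sylvor, and talpel (Recipe 11), but sylvor is never obtained.
sylvor would need talpel and lioeld (Recipe 12), but lioeld is never obtained.
sylpel would need wexnal and talpel (Recipe 3), but wexnal is never obtained.
lioeld would need eldfal, corvor, and qilfal (Recipe 1), but corvor is never obtained.
None of the 6 are reached.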